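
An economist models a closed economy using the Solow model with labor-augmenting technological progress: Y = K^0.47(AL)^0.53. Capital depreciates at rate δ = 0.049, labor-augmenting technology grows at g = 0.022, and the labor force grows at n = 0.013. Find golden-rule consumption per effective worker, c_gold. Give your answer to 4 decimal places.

Break-even investment rate: n + g + δ = 0.013 + 0.022 + 0.049 = 0.084.
At the golden rule the marginal product of capital equals n+g+δ: 0.47·k^(0.47−1) = 0.084. Solving, k_gold = (0.47/0.084)^(1/0.53) ≈ 25.7619.
y_gold = 25.7619^0.47 ≈ 4.6043.
c_gold = y_gold − (n+g+δ)·k_gold = 4.6043 − 0.084·25.7619 ≈ 2.4403.

c_gold ≈ 2.4403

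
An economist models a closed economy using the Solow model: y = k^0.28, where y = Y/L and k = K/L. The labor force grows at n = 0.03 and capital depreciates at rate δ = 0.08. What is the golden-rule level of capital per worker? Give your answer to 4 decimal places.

k_gold ≈ 3.6607

Break-even investment rate: n + δ = 0.03 + 0.08 = 0.11.
At the golden rule the marginal product of capital equals n+δ: 0.28·k^(0.28−1) = 0.11. Solving, k_gold = (0.28/0.11)^(1/0.72) ≈ 3.6607.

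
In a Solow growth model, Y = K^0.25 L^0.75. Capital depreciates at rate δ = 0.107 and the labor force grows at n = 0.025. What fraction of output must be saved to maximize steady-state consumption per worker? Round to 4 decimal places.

s_gold = 0.2500

The effective depreciation rate is n + δ = 0.025 + 0.107 = 0.132.
At the golden rule MPK = n+δ, and in any Cobb-Douglas steady state s = (n+δ)·k/y = MPK·k/y = capital's share 0.25.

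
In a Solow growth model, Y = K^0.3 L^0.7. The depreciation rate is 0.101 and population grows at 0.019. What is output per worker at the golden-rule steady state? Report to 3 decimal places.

y_gold ≈ 1.481

Capital per worker breaks even when investment replaces (n + δ)·k; here n + δ = 0.12.
At the golden rule the marginal product of capital equals n+δ: 0.3·k^(0.3−1) = 0.12. Solving, k_gold = (0.3/0.12)^(1/0.7) ≈ 3.7024.
Output: y_gold = k_gold^0.3 = 3.7024^0.3 ≈ 1.4810.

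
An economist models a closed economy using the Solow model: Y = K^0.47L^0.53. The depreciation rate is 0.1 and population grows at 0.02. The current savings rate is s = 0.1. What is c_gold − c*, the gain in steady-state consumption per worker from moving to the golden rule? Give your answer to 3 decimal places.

Capital per worker breaks even when investment replaces (n + δ)·k; here n + δ = 0.12.
Current steady state (s = 0.1): k* = (0.1/0.12)^(1/0.53) ≈ 0.7089, y* = 0.7089^0.47 ≈ 0.8507, c* = (1−0.1)·0.8507 ≈ 0.7656.
Golden rule sets MPK = n+δ: 0.47·k^(0.47−1) = 0.12, so k_gold = (0.47/0.12)^(1/0.53) ≈ 13.1435.
y_gold = 13.1435^0.47 ≈ 3.3558, c_gold = y_gold − 0.12·k_gold ≈ 1.7786.
Gain: Δc = 1.7786 − 0.7656 ≈ 1.0129.

Δc ≈ 1.013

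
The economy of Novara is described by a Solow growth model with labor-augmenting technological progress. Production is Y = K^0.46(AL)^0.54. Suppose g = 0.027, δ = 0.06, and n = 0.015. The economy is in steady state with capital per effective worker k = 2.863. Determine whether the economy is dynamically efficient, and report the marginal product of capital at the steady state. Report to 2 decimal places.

dynamically efficient; MPK ≈ 0.26

n + g + δ = 0.015 + 0.027 + 0.06 = 0.102.
MPK = 0.46·k^(0.46−1) = 0.46·2.863^(-0.54) ≈ 0.2607.
MPK > 0.102, so the economy is dynamically efficient (under-saving).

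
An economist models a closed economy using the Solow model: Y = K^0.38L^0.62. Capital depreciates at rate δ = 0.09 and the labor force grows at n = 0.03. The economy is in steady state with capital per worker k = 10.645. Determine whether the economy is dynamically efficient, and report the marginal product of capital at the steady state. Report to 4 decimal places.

dynamically inefficient; MPK ≈ 0.0877

Break-even investment rate: n + δ = 0.03 + 0.09 = 0.12.
MPK = 0.38·k^(0.38−1) = 0.38·10.645^(-0.62) ≈ 0.0877.
MPK < 0.12, so the economy is dynamically inefficient (over-saving).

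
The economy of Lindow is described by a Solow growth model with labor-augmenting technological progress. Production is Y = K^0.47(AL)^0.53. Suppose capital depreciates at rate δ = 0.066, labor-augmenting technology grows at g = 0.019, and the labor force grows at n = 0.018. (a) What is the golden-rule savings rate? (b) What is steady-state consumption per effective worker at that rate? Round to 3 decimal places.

(a) s_gold = 0.470; (b) c_gold ≈ 2.037

Capital per effective worker breaks even when investment replaces (n + g + δ)·k; here n + g + δ = 0.103.
For Cobb-Douglas, s_gold equals capital's share: s_gold = 0.47.
Golden rule sets MPK = n+g+δ: 0.47·k^(0.47−1) = 0.103, so k_gold = (0.47/0.103)^(1/0.53) ≈ 17.5343.
y_gold = 17.5343^0.47 ≈ 3.8426; c_gold = (1−0.47)·y_gold ≈ 2.0366.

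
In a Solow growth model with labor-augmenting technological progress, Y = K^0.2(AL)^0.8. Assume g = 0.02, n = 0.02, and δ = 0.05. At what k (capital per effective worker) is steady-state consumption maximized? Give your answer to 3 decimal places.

k_gold ≈ 2.713

The effective depreciation rate is n + g + δ = 0.02 + 0.02 + 0.05 = 0.09.
At the golden rule the marginal product of capital equals n+g+δ: 0.2·k^(0.2−1) = 0.09. Solving, k_gold = (0.2/0.09)^(1/0.8) ≈ 2.7132.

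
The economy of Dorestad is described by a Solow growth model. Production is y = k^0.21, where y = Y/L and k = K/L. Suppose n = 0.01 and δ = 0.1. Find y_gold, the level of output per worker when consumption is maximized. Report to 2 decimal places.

Capital per worker breaks even when investment replaces (n + δ)·k; here n + δ = 0.11.
At the golden rule the marginal product of capital equals n+δ: 0.21·k^(0.21−1) = 0.11. Solving, k_gold = (0.21/0.11)^(1/0.79) ≈ 2.2671.
Output: y_gold = k_gold^0.21 = 2.2671^0.21 ≈ 1.1875.

y_gold ≈ 1.19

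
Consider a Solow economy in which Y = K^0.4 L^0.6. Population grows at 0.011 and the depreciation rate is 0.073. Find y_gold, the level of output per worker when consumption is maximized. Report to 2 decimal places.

y_gold ≈ 2.83

Break-even investment rate: n + δ = 0.011 + 0.073 = 0.084.
At the golden rule the marginal product of capital equals n+δ: 0.4·k^(0.4−1) = 0.084. Solving, k_gold = (0.4/0.084)^(1/0.6) ≈ 13.4783.
Output: y_gold = k_gold^0.4 = 13.4783^0.4 ≈ 2.8304.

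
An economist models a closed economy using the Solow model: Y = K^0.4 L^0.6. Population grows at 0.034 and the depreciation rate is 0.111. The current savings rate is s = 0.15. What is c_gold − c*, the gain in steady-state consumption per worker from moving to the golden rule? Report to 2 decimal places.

n + δ = 0.034 + 0.111 = 0.145.
Current steady state (s = 0.15): k* = (0.15/0.145)^(1/0.6) ≈ 1.0581, y* = 1.0581^0.4 ≈ 1.0229, c* = (1−0.15)·1.0229 ≈ 0.8694.
At the golden rule the marginal product of capital equals n+δ: 0.4·k^(0.4−1) = 0.145. Solving, k_gold = (0.4/0.145)^(1/0.6) ≈ 5.4261.
y_gold = 5.4261^0.4 ≈ 1.9670, c_gold = y_gold − 0.145·k_gold ≈ 1.1802.
Gain: Δc = 1.1802 − 0.8694 ≈ 0.3107.

Δc ≈ 0.31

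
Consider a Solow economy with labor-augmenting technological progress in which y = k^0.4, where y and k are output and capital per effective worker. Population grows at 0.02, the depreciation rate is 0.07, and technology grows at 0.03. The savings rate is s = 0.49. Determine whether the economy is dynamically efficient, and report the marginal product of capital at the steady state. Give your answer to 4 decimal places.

dynamically inefficient; MPK ≈ 0.0980

n + g + δ = 0.02 + 0.03 + 0.07 = 0.12.
Steady-state k*: s·k^0.4 = 0.12·k gives k* = (0.49/0.12)^(1/0.6) ≈ 10.4318.
MPK = 0.4·10.4318^(-0.6) ≈ 0.0980.
MPK < n+g+δ = 0.12, so the economy is dynamically inefficient (over-saving).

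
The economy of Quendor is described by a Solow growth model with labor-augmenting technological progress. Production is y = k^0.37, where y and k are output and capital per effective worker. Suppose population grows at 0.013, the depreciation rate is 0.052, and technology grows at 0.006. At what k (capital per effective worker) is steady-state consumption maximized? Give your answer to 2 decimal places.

Capital per effective worker breaks even when investment replaces (n + g + δ)·k; here n + g + δ = 0.071.
Golden rule sets MPK = n+g+δ: 0.37·k^(0.37−1) = 0.071, so k_gold = (0.37/0.071)^(1/0.63) ≈ 13.7406.

k_gold ≈ 13.74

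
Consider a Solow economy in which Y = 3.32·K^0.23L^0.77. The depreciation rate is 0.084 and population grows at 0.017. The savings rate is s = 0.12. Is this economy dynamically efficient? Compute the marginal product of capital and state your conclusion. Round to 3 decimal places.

The effective depreciation rate is n + δ = 0.017 + 0.084 = 0.101.
Steady-state k*: s·A·k^0.23 = 0.101·k gives k* = (0.12·3.32/0.101)^(1/0.77) ≈ 5.9432.
MPK = 0.23·3.32·5.9432^(-0.77) ≈ 0.1936.
MPK > n+δ = 0.101, so the economy is dynamically efficient (under-saving).

dynamically efficient; MPK ≈ 0.194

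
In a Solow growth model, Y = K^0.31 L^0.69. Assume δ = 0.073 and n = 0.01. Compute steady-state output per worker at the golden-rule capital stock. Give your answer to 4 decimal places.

The effective depreciation rate is n + δ = 0.01 + 0.073 = 0.083.
At the golden rule the marginal product of capital equals n+δ: 0.31·k^(0.31−1) = 0.083. Solving, k_gold = (0.31/0.083)^(1/0.69) ≈ 6.7514.
Output: y_gold = k_gold^0.31 = 6.7514^0.31 ≈ 1.8076.

y_gold ≈ 1.8076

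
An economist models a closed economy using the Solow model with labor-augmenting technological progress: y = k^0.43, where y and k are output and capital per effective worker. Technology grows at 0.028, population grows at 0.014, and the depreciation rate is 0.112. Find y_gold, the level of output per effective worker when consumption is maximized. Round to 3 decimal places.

n + g + δ = 0.014 + 0.028 + 0.112 = 0.154.
Golden rule sets MPK = n+g+δ: 0.43·k^(0.43−1) = 0.154, so k_gold = (0.43/0.154)^(1/0.57) ≈ 6.0585.
Output: y_gold = k_gold^0.43 = 6.0585^0.43 ≈ 2.1698.

y_gold ≈ 2.170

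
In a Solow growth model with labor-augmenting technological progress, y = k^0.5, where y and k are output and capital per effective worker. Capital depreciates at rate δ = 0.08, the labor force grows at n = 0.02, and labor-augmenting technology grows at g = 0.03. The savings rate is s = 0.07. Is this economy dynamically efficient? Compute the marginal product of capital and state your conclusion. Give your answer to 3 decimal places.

dynamically efficient; MPK ≈ 0.929

The effective depreciation rate is n + g + δ = 0.02 + 0.03 + 0.08 = 0.13.
Steady-state k*: s·k^0.5 = 0.13·k gives k* = (0.07/0.13)^(1/0.5) ≈ 0.2899.
MPK = 0.5·0.2899^(-0.5) ≈ 0.9286.
MPK > n+g+δ = 0.13, so the economy is dynamically efficient (under-saving).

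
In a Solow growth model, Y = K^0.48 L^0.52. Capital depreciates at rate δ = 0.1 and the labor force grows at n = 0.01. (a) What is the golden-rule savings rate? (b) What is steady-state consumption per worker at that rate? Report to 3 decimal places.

(a) s_gold = 0.480; (b) c_gold ≈ 2.026

The effective depreciation rate is n + δ = 0.01 + 0.1 = 0.11.
For Cobb-Douglas, s_gold equals capital's share: s_gold = 0.48.
Golden rule sets MPK = n+δ: 0.48·k^(0.48−1) = 0.11, so k_gold = (0.48/0.11)^(1/0.52) ≈ 17.0011.
y_gold = 17.0011^0.48 ≈ 3.8961; c_gold = (1−0.48)·y_gold ≈ 2.0260.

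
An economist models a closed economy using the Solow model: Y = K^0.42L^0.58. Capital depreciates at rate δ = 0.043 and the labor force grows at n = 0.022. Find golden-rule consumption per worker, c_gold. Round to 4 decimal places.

c_gold ≈ 2.2399

Capital per worker breaks even when investment replaces (n + δ)·k; here n + δ = 0.065.
Golden rule sets MPK = n+δ: 0.42·k^(0.42−1) = 0.065, so k_gold = (0.42/0.065)^(1/0.58) ≈ 24.9535.
y_gold = 24.9535^0.42 ≈ 3.8618.
c_gold = y_gold − (n+δ)·k_gold = 3.8618 − 0.065·24.9535 ≈ 2.2399.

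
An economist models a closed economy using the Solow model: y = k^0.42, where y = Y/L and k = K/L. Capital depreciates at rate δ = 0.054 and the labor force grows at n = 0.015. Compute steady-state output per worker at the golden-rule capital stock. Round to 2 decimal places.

Capital per worker breaks even when investment replaces (n + δ)·k; here n + δ = 0.069.
Setting f'(k) = n+δ gives 0.42·k^(0.42−1) = 0.069, hence k_gold = (0.42/0.069)^(1/0.58) ≈ 22.5120.
Output: y_gold = k_gold^0.42 = 22.5120^0.42 ≈ 3.6984.

y_gold ≈ 3.70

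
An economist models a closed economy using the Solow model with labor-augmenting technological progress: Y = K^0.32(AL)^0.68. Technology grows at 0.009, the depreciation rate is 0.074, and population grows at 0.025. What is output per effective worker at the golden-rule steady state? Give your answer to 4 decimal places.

y_gold ≈ 1.6672

n + g + δ = 0.025 + 0.009 + 0.074 = 0.108.
At the golden rule the marginal product of capital equals n+g+δ: 0.32·k^(0.32−1) = 0.108. Solving, k_gold = (0.32/0.108)^(1/0.68) ≈ 4.9399.
Output: y_gold = k_gold^0.32 = 4.9399^0.32 ≈ 1.6672.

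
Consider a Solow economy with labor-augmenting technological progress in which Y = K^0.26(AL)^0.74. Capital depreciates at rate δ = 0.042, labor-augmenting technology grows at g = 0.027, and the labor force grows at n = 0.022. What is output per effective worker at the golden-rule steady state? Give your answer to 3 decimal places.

y_gold ≈ 1.446

Capital per effective worker breaks even when investment replaces (n + g + δ)·k; here n + g + δ = 0.091.
At the golden rule the marginal product of capital equals n+g+δ: 0.26·k^(0.26−1) = 0.091. Solving, k_gold = (0.26/0.091)^(1/0.74) ≈ 4.1317.
Output: y_gold = k_gold^0.26 = 4.1317^0.26 ≈ 1.4461.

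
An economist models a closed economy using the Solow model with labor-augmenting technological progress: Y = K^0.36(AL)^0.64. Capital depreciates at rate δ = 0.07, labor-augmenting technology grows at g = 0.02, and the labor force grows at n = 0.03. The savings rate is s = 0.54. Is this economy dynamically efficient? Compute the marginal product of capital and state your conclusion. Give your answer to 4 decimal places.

n + g + δ = 0.03 + 0.02 + 0.07 = 0.12.
Steady-state k*: s·k^0.36 = 0.12·k gives k* = (0.54/0.12)^(1/0.64) ≈ 10.4868.
MPK = 0.36·10.4868^(-0.64) ≈ 0.0800.
MPK < n+g+δ = 0.12, so the economy is dynamically inefficient (over-saving).

dynamically inefficient; MPK ≈ 0.0800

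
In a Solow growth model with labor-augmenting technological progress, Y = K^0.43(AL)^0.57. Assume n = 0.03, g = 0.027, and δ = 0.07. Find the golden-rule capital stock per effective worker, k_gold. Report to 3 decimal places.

The effective depreciation rate is n + g + δ = 0.03 + 0.027 + 0.07 = 0.127.
Maximizing c = f(k) − (n+g+δ)·k gives f'(k) = n+g+δ, i.e. 0.43·k^(0.43−1) = 0.127, so k_gold = (0.43/0.127)^(1/0.57) ≈ 8.4964.

k_gold ≈ 8.496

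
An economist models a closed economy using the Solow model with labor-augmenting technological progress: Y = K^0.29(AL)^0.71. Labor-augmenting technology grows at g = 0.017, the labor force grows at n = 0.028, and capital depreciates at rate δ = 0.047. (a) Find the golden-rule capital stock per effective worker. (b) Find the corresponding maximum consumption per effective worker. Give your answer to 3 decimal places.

(a) k_gold ≈ 5.038; (b) c_gold ≈ 1.135

The effective depreciation rate is n + g + δ = 0.028 + 0.017 + 0.047 = 0.092.
At the golden rule the marginal product of capital equals n+g+δ: 0.29·k^(0.29−1) = 0.092. Solving, k_gold = (0.29/0.092)^(1/0.71) ≈ 5.0381.
y_gold = 5.0381^0.29 ≈ 1.5983; c_gold = y_gold − 0.092·k_gold ≈ 1.1348.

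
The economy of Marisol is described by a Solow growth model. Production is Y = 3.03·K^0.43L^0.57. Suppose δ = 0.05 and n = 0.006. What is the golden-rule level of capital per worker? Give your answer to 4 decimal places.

k_gold ≈ 249.8963

Capital per worker breaks even when investment replaces (n + δ)·k; here n + δ = 0.056.
At the golden rule the marginal product of capital equals n+δ: 0.43·3.03·k^(0.43−1) = 0.056. Solving, k_gold = (0.43·3.03/0.056)^(1/0.57) ≈ 249.8963.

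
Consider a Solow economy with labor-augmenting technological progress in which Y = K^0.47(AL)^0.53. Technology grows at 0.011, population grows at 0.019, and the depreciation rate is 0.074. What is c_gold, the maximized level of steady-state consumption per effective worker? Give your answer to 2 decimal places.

c_gold ≈ 2.02

n + g + δ = 0.019 + 0.011 + 0.074 = 0.104.
Golden rule sets MPK = n+g+δ: 0.47·k^(0.47−1) = 0.104, so k_gold = (0.47/0.104)^(1/0.53) ≈ 17.2175.
y_gold = 17.2175^0.47 ≈ 3.8098.
c_gold = y_gold − (n+g+δ)·k_gold = 3.8098 − 0.104·17.2175 ≈ 2.0192.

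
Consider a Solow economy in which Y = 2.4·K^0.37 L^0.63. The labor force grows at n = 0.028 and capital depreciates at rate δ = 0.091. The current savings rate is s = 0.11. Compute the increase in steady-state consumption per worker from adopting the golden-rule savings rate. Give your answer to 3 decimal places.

Capital per worker breaks even when investment replaces (n + δ)·k; here n + δ = 0.119.
Current steady state (s = 0.11): k* = (0.11·2.4/0.119)^(1/0.63) ≈ 3.5424, y* = 2.4·3.5424^0.37 ≈ 3.8322, c* = (1−0.11)·3.8322 ≈ 3.4107.
At the golden rule the marginal product of capital equals n+δ: 0.37·2.4·k^(0.37−1) = 0.119. Solving, k_gold = (0.37·2.4/0.119)^(1/0.63) ≈ 24.2941.
y_gold = 2.4·24.2941^0.37 ≈ 7.8135, c_gold = y_gold − 0.119·k_gold ≈ 4.9225.
Gain: Δc = 4.9225 − 3.4107 ≈ 1.5118.

Δc ≈ 1.512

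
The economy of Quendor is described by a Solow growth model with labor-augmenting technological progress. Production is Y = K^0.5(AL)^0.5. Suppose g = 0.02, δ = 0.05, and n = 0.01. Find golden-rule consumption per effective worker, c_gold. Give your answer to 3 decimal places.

n + g + δ = 0.01 + 0.02 + 0.05 = 0.08.
At the golden rule the marginal product of capital equals n+g+δ: 0.5·k^(0.5−1) = 0.08. Solving, k_gold = (0.5/0.08)^(1/0.5) ≈ 39.0625.
y_gold = 39.0625^0.5 ≈ 6.2500.
c_gold = y_gold − (n+g+δ)·k_gold = 6.2500 − 0.08·39.0625 ≈ 3.1250.

c_gold ≈ 3.125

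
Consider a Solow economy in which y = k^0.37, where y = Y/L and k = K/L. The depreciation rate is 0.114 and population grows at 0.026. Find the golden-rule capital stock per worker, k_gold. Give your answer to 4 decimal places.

k_gold ≈ 4.6769

Break-even investment rate: n + δ = 0.026 + 0.114 = 0.14.
Maximizing c = f(k) − (n+δ)·k gives f'(k) = n+δ, i.e. 0.37·k^(0.37−1) = 0.14, so k_gold = (0.37/0.14)^(1/0.63) ≈ 4.6769.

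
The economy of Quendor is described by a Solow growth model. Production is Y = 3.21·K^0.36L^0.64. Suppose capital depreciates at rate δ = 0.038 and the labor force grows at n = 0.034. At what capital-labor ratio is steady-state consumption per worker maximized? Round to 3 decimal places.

k_gold ≈ 76.481

Capital per worker breaks even when investment replaces (n + δ)·k; here n + δ = 0.072.
Setting f'(k) = n+δ gives 0.36·3.21·k^(0.36−1) = 0.072, hence k_gold = (0.36·3.21/0.072)^(1/0.64) ≈ 76.4812.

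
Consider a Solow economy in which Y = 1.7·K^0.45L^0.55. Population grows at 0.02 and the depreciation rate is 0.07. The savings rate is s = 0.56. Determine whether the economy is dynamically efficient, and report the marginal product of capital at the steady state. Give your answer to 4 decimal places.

n + δ = 0.02 + 0.07 = 0.09.
Steady-state k*: s·A·k^0.45 = 0.09·k gives k* = (0.56·1.7/0.09)^(1/0.55) ≈ 72.8677.
MPK = 0.45·1.7·72.8677^(-0.55) ≈ 0.0723.
MPK < n+δ = 0.09, so the economy is dynamically inefficient (over-saving).

dynamically inefficient; MPK ≈ 0.0723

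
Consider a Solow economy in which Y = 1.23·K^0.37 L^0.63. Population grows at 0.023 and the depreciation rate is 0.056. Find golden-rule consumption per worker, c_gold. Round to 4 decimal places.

n + δ = 0.023 + 0.056 = 0.079.
At the golden rule the marginal product of capital equals n+δ: 0.37·1.23·k^(0.37−1) = 0.079. Solving, k_gold = (0.37·1.23/0.079)^(1/0.63) ≈ 16.1106.
y_gold = 1.23·16.1106^0.37 ≈ 3.4398.
c_gold = y_gold − (n+δ)·k_gold = 3.4398 − 0.079·16.1106 ≈ 2.1671.

c_gold ≈ 2.1671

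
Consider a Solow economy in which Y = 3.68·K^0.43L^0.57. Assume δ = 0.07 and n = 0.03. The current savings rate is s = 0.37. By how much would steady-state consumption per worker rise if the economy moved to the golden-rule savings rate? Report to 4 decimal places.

Break-even investment rate: n + δ = 0.03 + 0.07 = 0.1.
Current steady state (s = 0.37): k* = (0.37·3.68/0.1)^(1/0.57) ≈ 97.6249, y* = 3.68·97.6249^0.43 ≈ 26.3851, c* = (1−0.37)·26.3851 ≈ 16.6226.
Golden rule sets MPK = n+δ: 0.43·3.68·k^(0.43−1) = 0.1, so k_gold = (0.43·3.68/0.1)^(1/0.57) ≈ 127.0760.
y_gold = 3.68·127.0760^0.43 ≈ 29.5526, c_gold = y_gold − 0.1·k_gold ≈ 16.8450.
Gain: Δc = 16.8450 − 16.6226 ≈ 0.2223.

Δc ≈ 0.2223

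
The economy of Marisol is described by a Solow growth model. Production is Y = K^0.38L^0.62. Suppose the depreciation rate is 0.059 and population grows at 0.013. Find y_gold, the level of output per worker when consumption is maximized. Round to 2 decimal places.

y_gold ≈ 2.77

n + δ = 0.013 + 0.059 = 0.072.
Maximizing c = f(k) − (n+δ)·k gives f'(k) = n+δ, i.e. 0.38·k^(0.38−1) = 0.072, so k_gold = (0.38/0.072)^(1/0.62) ≈ 14.6300.
Output: y_gold = k_gold^0.38 = 14.6300^0.38 ≈ 2.7720.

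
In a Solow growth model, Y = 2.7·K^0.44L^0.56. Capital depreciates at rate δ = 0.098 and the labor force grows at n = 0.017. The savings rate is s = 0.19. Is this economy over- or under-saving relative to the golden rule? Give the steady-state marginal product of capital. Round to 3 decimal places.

under-saving; MPK ≈ 0.266

The effective depreciation rate is n + δ = 0.017 + 0.098 = 0.115.
Steady-state k*: s·A·k^0.44 = 0.115·k gives k* = (0.19·2.7/0.115)^(1/0.56) ≈ 14.4437.
MPK = 0.44·2.7·14.4437^(-0.56) ≈ 0.2663.
MPK > n+δ = 0.115, so the economy is dynamically efficient (under-saving).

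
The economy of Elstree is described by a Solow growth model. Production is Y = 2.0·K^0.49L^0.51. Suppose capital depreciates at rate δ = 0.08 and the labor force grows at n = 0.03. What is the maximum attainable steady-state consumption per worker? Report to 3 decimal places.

c_gold ≈ 8.340

The effective depreciation rate is n + δ = 0.03 + 0.08 = 0.11.
Setting f'(k) = n+δ gives 0.49·2.0·k^(0.49−1) = 0.11, hence k_gold = (0.49·2.0/0.11)^(1/0.51) ≈ 72.8481.
y_gold = 2.0·72.8481^0.49 ≈ 16.3537.
c_gold = y_gold − (n+δ)·k_gold = 16.3537 − 0.11·72.8481 ≈ 8.3404.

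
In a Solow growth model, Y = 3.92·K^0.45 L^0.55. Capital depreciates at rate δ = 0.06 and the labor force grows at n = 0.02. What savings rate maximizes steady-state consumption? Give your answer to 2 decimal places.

n + δ = 0.02 + 0.06 = 0.08.
At the golden rule MPK = n+δ, and in any Cobb-Douglas steady state s = (n+δ)·k/y = MPK·k/y = capital's share 0.45.

s_gold = 0.45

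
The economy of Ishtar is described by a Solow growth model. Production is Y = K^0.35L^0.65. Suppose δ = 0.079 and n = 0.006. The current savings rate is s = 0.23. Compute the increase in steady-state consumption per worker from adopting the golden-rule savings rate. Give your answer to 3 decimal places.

Δc ≈ 0.077

The effective depreciation rate is n + δ = 0.006 + 0.079 = 0.085.
Current steady state (s = 0.23): k* = (0.23/0.085)^(1/0.65) ≈ 4.6248, y* = 4.6248^0.35 ≈ 1.7092, c* = (1−0.23)·1.7092 ≈ 1.3161.
Maximizing c = f(k) − (n+δ)·k gives f'(k) = n+δ, i.e. 0.35·k^(0.35−1) = 0.085, so k_gold = (0.35/0.085)^(1/0.65) ≈ 8.8230.
y_gold = 8.8230^0.35 ≈ 2.1427, c_gold = y_gold − 0.085·k_gold ≈ 1.3928.
Gain: Δc = 1.3928 − 1.3161 ≈ 0.0767.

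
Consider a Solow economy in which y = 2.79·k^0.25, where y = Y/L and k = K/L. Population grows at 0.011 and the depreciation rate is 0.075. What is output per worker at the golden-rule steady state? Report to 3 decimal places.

y_gold ≈ 5.606

n + δ = 0.011 + 0.075 = 0.086.
At the golden rule the marginal product of capital equals n+δ: 0.25·2.79·k^(0.25−1) = 0.086. Solving, k_gold = (0.25·2.79/0.086)^(1/0.75) ≈ 16.2952.
Output: y_gold = 2.79·k_gold^0.25 = 2.79·16.2952^0.25 ≈ 5.6056.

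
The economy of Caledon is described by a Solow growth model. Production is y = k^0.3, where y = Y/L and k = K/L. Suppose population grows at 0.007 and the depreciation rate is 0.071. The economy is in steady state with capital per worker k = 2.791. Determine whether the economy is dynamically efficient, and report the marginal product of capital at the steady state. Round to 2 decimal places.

Break-even investment rate: n + δ = 0.007 + 0.071 = 0.078.
MPK = 0.3·k^(0.3−1) = 0.3·2.791^(-0.7) ≈ 0.1462.
MPK > 0.078, so the economy is dynamically efficient (under-saving).

dynamically efficient; MPK ≈ 0.15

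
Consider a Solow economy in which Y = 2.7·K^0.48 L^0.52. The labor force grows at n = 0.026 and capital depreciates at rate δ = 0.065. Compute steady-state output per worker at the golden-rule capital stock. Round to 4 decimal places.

y_gold ≈ 31.3467

The effective depreciation rate is n + δ = 0.026 + 0.065 = 0.091.
Maximizing c = f(k) − (n+δ)·k gives f'(k) = n+δ, i.e. 0.48·2.7·k^(0.48−1) = 0.091, so k_gold = (0.48·2.7/0.091)^(1/0.52) ≈ 165.3452.
Output: y_gold = 2.7·k_gold^0.48 = 2.7·165.3452^0.48 ≈ 31.3467.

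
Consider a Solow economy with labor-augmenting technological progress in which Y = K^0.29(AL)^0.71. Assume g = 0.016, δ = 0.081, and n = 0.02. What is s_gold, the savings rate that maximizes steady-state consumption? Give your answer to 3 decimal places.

s_gold = 0.290

The effective depreciation rate is n + g + δ = 0.02 + 0.016 + 0.081 = 0.117.
At the golden rule MPK = n+g+δ, and in any Cobb-Douglas steady state s = (n+g+δ)·k/y = MPK·k/y = capital's share 0.29.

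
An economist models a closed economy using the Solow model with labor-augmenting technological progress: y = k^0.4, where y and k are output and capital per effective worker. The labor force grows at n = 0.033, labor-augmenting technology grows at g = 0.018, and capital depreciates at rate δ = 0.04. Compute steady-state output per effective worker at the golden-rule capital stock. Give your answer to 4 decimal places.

y_gold ≈ 2.6834

Break-even investment rate: n + g + δ = 0.033 + 0.018 + 0.04 = 0.091.
Setting f'(k) = n+g+δ gives 0.4·k^(0.4−1) = 0.091, hence k_gold = (0.4/0.091)^(1/0.6) ≈ 11.7950.
Output: y_gold = k_gold^0.4 = 11.7950^0.4 ≈ 2.6834.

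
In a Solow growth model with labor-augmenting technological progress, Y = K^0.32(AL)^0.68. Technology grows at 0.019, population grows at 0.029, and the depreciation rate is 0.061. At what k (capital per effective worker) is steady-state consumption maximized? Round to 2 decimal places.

k_gold ≈ 4.87

Capital per effective worker breaks even when investment replaces (n + g + δ)·k; here n + g + δ = 0.109.
At the golden rule the marginal product of capital equals n+g+δ: 0.32·k^(0.32−1) = 0.109. Solving, k_gold = (0.32/0.109)^(1/0.68) ≈ 4.8734.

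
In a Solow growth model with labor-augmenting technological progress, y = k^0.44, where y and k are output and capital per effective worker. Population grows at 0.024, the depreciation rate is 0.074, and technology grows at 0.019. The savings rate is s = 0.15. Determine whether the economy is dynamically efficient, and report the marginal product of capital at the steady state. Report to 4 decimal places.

dynamically efficient; MPK ≈ 0.3432

Capital per effective worker breaks even when investment replaces (n + g + δ)·k; here n + g + δ = 0.117.
Steady-state k*: s·k^0.44 = 0.117·k gives k* = (0.15/0.117)^(1/0.56) ≈ 1.5584.
MPK = 0.44·1.5584^(-0.56) ≈ 0.3432.
MPK > n+g+δ = 0.117, so the economy is dynamically efficient (under-saving).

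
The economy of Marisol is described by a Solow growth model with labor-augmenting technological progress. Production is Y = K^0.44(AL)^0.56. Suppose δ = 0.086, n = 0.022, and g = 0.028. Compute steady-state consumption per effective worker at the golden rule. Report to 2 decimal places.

The effective depreciation rate is n + g + δ = 0.022 + 0.028 + 0.086 = 0.136.
Maximizing c = f(k) − (n+g+δ)·k gives f'(k) = n+g+δ, i.e. 0.44·k^(0.44−1) = 0.136, so k_gold = (0.44/0.136)^(1/0.56) ≈ 8.1388.
y_gold = 8.1388^0.44 ≈ 2.5156.
c_gold = y_gold − (n+g+δ)·k_gold = 2.5156 − 0.136·8.1388 ≈ 1.4088.

c_gold ≈ 1.41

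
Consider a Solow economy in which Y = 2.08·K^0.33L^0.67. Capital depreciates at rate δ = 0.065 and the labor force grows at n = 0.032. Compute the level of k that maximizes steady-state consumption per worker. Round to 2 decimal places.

Break-even investment rate: n + δ = 0.032 + 0.065 = 0.097.
Maximizing c = f(k) − (n+δ)·k gives f'(k) = n+δ, i.e. 0.33·2.08·k^(0.33−1) = 0.097, so k_gold = (0.33·2.08/0.097)^(1/0.67) ≈ 18.5510.

k_gold ≈ 18.55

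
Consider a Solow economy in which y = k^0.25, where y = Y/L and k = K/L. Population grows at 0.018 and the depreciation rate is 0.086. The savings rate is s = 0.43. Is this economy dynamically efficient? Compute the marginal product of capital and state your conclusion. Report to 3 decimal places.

dynamically inefficient; MPK ≈ 0.060

Break-even investment rate: n + δ = 0.018 + 0.086 = 0.104.
Steady-state k*: s·k^0.25 = 0.104·k gives k* = (0.43/0.104)^(1/0.75) ≈ 6.6361.
MPK = 0.25·6.6361^(-0.75) ≈ 0.0605.
MPK < n+δ = 0.104, so the economy is dynamically inefficient (over-saving).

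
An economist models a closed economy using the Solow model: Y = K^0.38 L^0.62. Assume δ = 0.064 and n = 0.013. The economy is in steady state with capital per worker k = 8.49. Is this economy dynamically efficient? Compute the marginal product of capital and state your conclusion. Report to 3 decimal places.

Break-even investment rate: n + δ = 0.013 + 0.064 = 0.077.
MPK = 0.38·k^(0.38−1) = 0.38·8.49^(-0.62) ≈ 0.1009.
MPK > 0.077, so the economy is dynamically efficient (under-saving).

dynamically efficient; MPK ≈ 0.101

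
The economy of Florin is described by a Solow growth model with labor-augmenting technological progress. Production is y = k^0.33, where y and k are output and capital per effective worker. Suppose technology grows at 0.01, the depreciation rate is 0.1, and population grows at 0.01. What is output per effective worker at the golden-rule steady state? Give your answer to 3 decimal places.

y_gold ≈ 1.646

The effective depreciation rate is n + g + δ = 0.01 + 0.01 + 0.1 = 0.12.
Setting f'(k) = n+g+δ gives 0.33·k^(0.33−1) = 0.12, hence k_gold = (0.33/0.12)^(1/0.67) ≈ 4.5261.
Output: y_gold = k_gold^0.33 = 4.5261^0.33 ≈ 1.6458.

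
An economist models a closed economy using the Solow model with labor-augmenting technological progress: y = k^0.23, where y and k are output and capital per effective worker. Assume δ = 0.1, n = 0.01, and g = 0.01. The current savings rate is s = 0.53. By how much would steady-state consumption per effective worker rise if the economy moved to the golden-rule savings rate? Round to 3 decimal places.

Capital per effective worker breaks even when investment replaces (n + g + δ)·k; here n + g + δ = 0.12.
Current steady state (s = 0.53): k* = (0.53/0.12)^(1/0.77) ≈ 6.8831, y* = 6.8831^0.23 ≈ 1.5584, c* = (1−0.53)·1.5584 ≈ 0.7325.
Setting f'(k) = n+g+δ gives 0.23·k^(0.23−1) = 0.12, hence k_gold = (0.23/0.12)^(1/0.77) ≈ 2.3278.
y_gold = 2.3278^0.23 ≈ 1.2145, c_gold = y_gold − 0.12·k_gold ≈ 0.9352.
Gain: Δc = 0.9352 − 0.7325 ≈ 0.2027.

Δc ≈ 0.203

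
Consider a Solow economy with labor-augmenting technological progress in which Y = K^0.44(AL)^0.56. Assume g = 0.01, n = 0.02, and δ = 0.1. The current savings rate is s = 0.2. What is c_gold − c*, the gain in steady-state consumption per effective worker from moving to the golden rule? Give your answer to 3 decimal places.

Δc ≈ 0.337

Break-even investment rate: n + g + δ = 0.02 + 0.01 + 0.1 = 0.13.
Current steady state (s = 0.2): k* = (0.2/0.13)^(1/0.56) ≈ 2.1582, y* = 2.1582^0.44 ≈ 1.4028, c* = (1−0.2)·1.4028 ≈ 1.1222.
Golden rule sets MPK = n+g+δ: 0.44·k^(0.44−1) = 0.13, so k_gold = (0.44/0.13)^(1/0.56) ≈ 8.8217.
y_gold = 8.8217^0.44 ≈ 2.6064, c_gold = y_gold − 0.13·k_gold ≈ 1.4596.
Gain: Δc = 1.4596 − 1.1222 ≈ 0.3373.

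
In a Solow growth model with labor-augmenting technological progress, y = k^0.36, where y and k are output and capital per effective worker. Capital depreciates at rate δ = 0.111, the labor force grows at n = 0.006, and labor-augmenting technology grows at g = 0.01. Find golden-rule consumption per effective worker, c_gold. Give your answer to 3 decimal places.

Capital per effective worker breaks even when investment replaces (n + g + δ)·k; here n + g + δ = 0.127.
At the golden rule the marginal product of capital equals n+g+δ: 0.36·k^(0.36−1) = 0.127. Solving, k_gold = (0.36/0.127)^(1/0.64) ≈ 5.0937.
y_gold = 5.0937^0.36 ≈ 1.7969.
c_gold = y_gold − (n+g+δ)·k_gold = 1.7969 − 0.127·5.0937 ≈ 1.1500.

c_gold ≈ 1.150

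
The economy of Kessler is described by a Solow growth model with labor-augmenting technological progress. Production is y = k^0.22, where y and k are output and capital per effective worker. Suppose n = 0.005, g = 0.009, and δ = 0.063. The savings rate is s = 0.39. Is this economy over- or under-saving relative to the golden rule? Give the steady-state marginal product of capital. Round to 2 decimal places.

over-saving; MPK ≈ 0.04

Break-even investment rate: n + g + δ = 0.005 + 0.009 + 0.063 = 0.077.
Steady-state k*: s·k^0.22 = 0.077·k gives k* = (0.39/0.077)^(1/0.78) ≈ 8.0039.
MPK = 0.22·8.0039^(-0.78) ≈ 0.0434.
MPK < n+g+δ = 0.077, so the economy is dynamically inefficient (over-saving).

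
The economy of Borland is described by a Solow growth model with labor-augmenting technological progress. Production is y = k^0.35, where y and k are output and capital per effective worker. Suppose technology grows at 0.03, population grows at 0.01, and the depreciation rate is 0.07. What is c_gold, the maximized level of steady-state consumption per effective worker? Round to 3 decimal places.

n + g + δ = 0.01 + 0.03 + 0.07 = 0.11.
Setting f'(k) = n+g+δ gives 0.35·k^(0.35−1) = 0.11, hence k_gold = (0.35/0.11)^(1/0.65) ≈ 5.9340.
y_gold = 5.9340^0.35 ≈ 1.8650.
c_gold = y_gold − (n+g+δ)·k_gold = 1.8650 − 0.11·5.9340 ≈ 1.2122.

c_gold ≈ 1.212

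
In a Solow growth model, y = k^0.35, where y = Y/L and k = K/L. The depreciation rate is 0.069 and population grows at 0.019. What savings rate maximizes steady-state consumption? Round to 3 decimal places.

The effective depreciation rate is n + δ = 0.019 + 0.069 = 0.088.
At the golden rule MPK = n+δ, and in any Cobb-Douglas steady state s = (n+δ)·k/y = MPK·k/y = capital's share 0.35.

s_gold = 0.350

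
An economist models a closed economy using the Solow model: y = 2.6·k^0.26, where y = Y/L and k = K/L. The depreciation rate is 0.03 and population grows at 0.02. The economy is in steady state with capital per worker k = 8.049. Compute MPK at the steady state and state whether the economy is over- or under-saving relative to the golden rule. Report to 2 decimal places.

n + δ = 0.02 + 0.03 = 0.05.
MPK = 0.26·2.6·k^(0.26−1) = 0.26·2.6·8.049^(-0.74) ≈ 0.1444.
MPK > 0.05, so the economy is dynamically efficient (under-saving).

under-saving; MPK ≈ 0.14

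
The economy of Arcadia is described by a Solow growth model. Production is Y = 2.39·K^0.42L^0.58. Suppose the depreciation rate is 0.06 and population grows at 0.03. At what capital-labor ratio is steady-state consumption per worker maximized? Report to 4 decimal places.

n + δ = 0.03 + 0.06 = 0.09.
Setting f'(k) = n+δ gives 0.42·2.39·k^(0.42−1) = 0.09, hence k_gold = (0.42·2.39/0.09)^(1/0.58) ≈ 63.9544.

k_gold ≈ 63.9544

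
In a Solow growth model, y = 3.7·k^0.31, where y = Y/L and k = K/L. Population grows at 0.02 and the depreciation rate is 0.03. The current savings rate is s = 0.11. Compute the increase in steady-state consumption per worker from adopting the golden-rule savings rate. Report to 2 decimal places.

The effective depreciation rate is n + δ = 0.02 + 0.03 = 0.05.
Current steady state (s = 0.11): k* = (0.11·3.7/0.05)^(1/0.69) ≈ 20.8807, y* = 3.7·20.8807^0.31 ≈ 9.4912, c* = (1−0.11)·9.4912 ≈ 8.4472.
At the golden rule the marginal product of capital equals n+δ: 0.31·3.7·k^(0.31−1) = 0.05. Solving, k_gold = (0.31·3.7/0.05)^(1/0.69) ≈ 93.7291.
y_gold = 3.7·93.7291^0.31 ≈ 15.1176, c_gold = y_gold − 0.05·k_gold ≈ 10.4311.
Gain: Δc = 10.4311 − 8.4472 ≈ 1.9839.

Δc ≈ 1.98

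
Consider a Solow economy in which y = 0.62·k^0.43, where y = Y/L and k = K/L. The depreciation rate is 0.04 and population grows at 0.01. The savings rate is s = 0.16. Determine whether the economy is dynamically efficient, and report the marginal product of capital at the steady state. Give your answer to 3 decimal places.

dynamically efficient; MPK ≈ 0.134

n + δ = 0.01 + 0.04 = 0.05.
Steady-state k*: s·A·k^0.43 = 0.05·k gives k* = (0.16·0.62/0.05)^(1/0.57) ≈ 3.3266.
MPK = 0.43·0.62·3.3266^(-0.57) ≈ 0.1344.
MPK > n+δ = 0.05, so the economy is dynamically efficient (under-saving).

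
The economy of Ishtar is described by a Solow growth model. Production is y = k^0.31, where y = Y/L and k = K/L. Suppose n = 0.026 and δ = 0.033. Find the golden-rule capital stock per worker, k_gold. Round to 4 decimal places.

n + δ = 0.026 + 0.033 = 0.059.
At the golden rule the marginal product of capital equals n+δ: 0.31·k^(0.31−1) = 0.059. Solving, k_gold = (0.31/0.059)^(1/0.69) ≈ 11.0718.

k_gold ≈ 11.0718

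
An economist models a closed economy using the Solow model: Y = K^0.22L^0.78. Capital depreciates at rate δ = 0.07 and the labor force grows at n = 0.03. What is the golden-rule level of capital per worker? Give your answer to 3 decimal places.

k_gold ≈ 2.748

Capital per worker breaks even when investment replaces (n + δ)·k; here n + δ = 0.1.
At the golden rule the marginal product of capital equals n+δ: 0.22·k^(0.22−1) = 0.1. Solving, k_gold = (0.22/0.1)^(1/0.78) ≈ 2.7479.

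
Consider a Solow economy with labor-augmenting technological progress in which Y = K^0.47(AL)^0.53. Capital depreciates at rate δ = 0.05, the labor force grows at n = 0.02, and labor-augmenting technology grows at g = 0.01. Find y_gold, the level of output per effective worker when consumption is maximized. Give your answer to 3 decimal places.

y_gold ≈ 4.808

Break-even investment rate: n + g + δ = 0.02 + 0.01 + 0.05 = 0.08.
At the golden rule the marginal product of capital equals n+g+δ: 0.47·k^(0.47−1) = 0.08. Solving, k_gold = (0.47/0.08)^(1/0.53) ≈ 28.2461.
Output: y_gold = k_gold^0.47 = 28.2461^0.47 ≈ 4.8078.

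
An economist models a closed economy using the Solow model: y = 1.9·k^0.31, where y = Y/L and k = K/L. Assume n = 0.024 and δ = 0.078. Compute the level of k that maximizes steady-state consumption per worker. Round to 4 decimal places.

Capital per worker breaks even when investment replaces (n + δ)·k; here n + δ = 0.102.
At the golden rule the marginal product of capital equals n+δ: 0.31·1.9·k^(0.31−1) = 0.102. Solving, k_gold = (0.31·1.9/0.102)^(1/0.69) ≈ 12.6954.

k_gold ≈ 12.6954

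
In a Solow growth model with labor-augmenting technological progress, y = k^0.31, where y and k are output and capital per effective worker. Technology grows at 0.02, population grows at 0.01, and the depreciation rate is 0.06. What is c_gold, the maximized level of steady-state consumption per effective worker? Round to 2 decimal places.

c_gold ≈ 1.20

n + g + δ = 0.01 + 0.02 + 0.06 = 0.09.
Golden rule sets MPK = n+g+δ: 0.31·k^(0.31−1) = 0.09, so k_gold = (0.31/0.09)^(1/0.69) ≈ 6.0039.
y_gold = 6.0039^0.31 ≈ 1.7431.
c_gold = y_gold − (n+g+δ)·k_gold = 1.7431 − 0.09·6.0039 ≈ 1.2027.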